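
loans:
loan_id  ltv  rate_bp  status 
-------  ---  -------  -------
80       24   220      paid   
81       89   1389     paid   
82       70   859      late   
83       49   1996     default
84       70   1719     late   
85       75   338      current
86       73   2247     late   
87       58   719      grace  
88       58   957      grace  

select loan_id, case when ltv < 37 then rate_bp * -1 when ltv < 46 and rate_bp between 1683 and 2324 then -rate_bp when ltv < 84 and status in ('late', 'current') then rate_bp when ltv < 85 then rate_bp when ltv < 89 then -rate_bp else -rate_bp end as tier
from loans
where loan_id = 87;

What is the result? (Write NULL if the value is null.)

loan_id = 87: ltv=58, rate_bp=719, status=grace.
ltv < 37 → false
ltv < 46 and rate_bp between 1683 and 2324 → false
ltv < 84 and status in ('late', 'current') → false
ltv < 85 → true → 719

719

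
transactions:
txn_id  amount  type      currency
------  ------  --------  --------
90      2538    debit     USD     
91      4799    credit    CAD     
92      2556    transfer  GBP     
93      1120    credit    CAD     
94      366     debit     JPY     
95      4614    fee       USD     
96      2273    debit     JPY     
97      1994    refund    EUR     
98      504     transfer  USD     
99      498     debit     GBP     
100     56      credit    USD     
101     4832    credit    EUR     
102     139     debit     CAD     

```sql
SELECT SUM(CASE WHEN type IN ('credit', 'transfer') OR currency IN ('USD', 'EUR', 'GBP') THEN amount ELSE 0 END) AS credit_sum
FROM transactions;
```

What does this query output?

23511

txn_id=90: ✓ → 2538
txn_id=91: ✓ → 4799
txn_id=92: ✓ → 2556
txn_id=93: ✓ → 1120
txn_id=94: ✗
txn_id=95: ✓ → 4614
txn_id=96: ✗
txn_id=97: ✓ → 1994
txn_id=98: ✓ → 504
txn_id=99: ✓ → 498
txn_id=100: ✓ → 56
txn_id=101: ✓ → 4832
txn_id=102: ✗
credit_sum = 2538 + 4799 + 2556 + 1120 + 4614 + 1994 + 504 + 498 + 56 + 4832 = 23511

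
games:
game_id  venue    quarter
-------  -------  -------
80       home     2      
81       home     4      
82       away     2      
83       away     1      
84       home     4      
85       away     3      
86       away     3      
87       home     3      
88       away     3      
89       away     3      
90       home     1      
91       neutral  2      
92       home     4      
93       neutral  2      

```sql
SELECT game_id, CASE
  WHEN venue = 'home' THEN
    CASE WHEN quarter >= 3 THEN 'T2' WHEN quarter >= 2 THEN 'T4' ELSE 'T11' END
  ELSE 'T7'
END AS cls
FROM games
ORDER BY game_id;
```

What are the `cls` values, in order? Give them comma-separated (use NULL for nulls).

T4, T2, T7, T7, T2, T7, T7, T2, T7, T7, T11, T7, T2, T7

game_id=80: venue='home' → inner[quarter >= 2] → T4
game_id=81: venue='home' → inner[quarter >= 3] → T2
game_id=82: venue='away' → outer ELSE → T7
game_id=83: venue='away' → outer ELSE → T7
game_id=84: venue='home' → inner[quarter >= 3] → T2
game_id=85: venue='away' → outer ELSE → T7
game_id=86: venue='away' → outer ELSE → T7
game_id=87: venue='home' → inner[quarter >= 3] → T2
game_id=88: venue='away' → outer ELSE → T7
game_id=89: venue='away' → outer ELSE → T7
game_id=90: venue='home' → inner[ELSE] → T11
game_id=91: venue='neutral' → outer ELSE → T7
game_id=92: venue='home' → inner[quarter >= 3] → T2
game_id=93: venue='neutral' → outer ELSE → T7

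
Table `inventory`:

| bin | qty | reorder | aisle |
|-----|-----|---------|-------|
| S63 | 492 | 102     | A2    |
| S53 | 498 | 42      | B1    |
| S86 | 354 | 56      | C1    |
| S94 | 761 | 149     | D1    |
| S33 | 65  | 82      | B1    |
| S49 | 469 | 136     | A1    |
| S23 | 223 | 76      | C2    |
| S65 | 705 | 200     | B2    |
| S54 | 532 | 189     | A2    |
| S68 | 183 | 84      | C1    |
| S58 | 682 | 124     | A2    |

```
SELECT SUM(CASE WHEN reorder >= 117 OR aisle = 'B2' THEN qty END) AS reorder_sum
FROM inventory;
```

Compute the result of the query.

bin=S63: ✗
bin=S53: ✗
bin=S86: ✗
bin=S94: ✓ → 761
bin=S33: ✗
bin=S49: ✓ → 469
bin=S23: ✗
bin=S65: ✓ → 705
bin=S54: ✓ → 532
bin=S68: ✗
bin=S58: ✓ → 682
reorder_sum = 761 + 469 + 705 + 532 + 682 = 3149

3149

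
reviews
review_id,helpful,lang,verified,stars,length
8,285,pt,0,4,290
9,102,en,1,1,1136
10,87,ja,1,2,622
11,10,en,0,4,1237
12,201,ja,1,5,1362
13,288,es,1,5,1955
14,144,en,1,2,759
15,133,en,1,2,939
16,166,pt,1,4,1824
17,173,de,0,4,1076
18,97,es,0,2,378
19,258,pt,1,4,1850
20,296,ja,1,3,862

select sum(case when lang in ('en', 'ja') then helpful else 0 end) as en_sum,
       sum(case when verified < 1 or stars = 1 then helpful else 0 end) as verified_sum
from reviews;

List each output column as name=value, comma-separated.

en_sum=973, verified_sum=667

[en_sum: lang in ('en', 'ja')]
review_id=8: ✗
review_id=9: ✓ → 102
review_id=10: ✓ → 87
review_id=11: ✓ → 10
review_id=12: ✓ → 201
review_id=13: ✗
review_id=14: ✓ → 144
review_id=15: ✓ → 133
review_id=16: ✗
review_id=17: ✗
review_id=18: ✗
review_id=19: ✗
review_id=20: ✓ → 296
en_sum = 102 + 87 + 10 + 201 + 144 + 133 + 296 = 973
—
[verified_sum: verified < 1 or stars = 1]
review_id=8: ✓ → 285
review_id=9: ✓ → 102
review_id=10: ✗
review_id=11: ✓ → 10
review_id=12: ✗
review_id=13: ✗
review_id=14: ✗
review_id=15: ✗
review_id=16: ✗
review_id=17: ✓ → 173
review_id=18: ✓ → 97
review_id=19: ✗
review_id=20: ✗
verified_sum = 285 + 102 + 10 + 173 + 97 = 667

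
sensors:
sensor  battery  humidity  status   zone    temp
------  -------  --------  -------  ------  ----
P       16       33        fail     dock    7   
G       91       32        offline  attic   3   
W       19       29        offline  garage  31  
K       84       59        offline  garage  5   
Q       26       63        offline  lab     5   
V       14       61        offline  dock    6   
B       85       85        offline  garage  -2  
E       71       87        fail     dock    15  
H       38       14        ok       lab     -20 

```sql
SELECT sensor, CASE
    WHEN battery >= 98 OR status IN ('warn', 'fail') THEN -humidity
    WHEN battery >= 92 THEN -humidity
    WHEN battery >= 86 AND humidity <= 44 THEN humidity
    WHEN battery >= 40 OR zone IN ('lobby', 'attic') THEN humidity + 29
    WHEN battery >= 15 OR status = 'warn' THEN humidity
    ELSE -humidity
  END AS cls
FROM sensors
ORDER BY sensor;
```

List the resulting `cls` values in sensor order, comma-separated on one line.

114, -87, 32, 14, 88, -33, 63, -61, 29

sensor=B: battery >= 40 OR zone IN ('lobby', 'attic') → 114
sensor=E: battery >= 98 OR status IN ('warn', 'fail') → -87
sensor=G: battery >= 86 AND humidity <= 44 → 32
sensor=H: battery >= 15 OR status = 'warn' → 14
sensor=K: battery >= 40 OR zone IN ('lobby', 'attic') → 88
sensor=P: battery >= 98 OR status IN ('warn', 'fail') → -33
sensor=Q: battery >= 15 OR status = 'warn' → 63
sensor=V: ELSE → -61
sensor=W: battery >= 15 OR status = 'warn' → 29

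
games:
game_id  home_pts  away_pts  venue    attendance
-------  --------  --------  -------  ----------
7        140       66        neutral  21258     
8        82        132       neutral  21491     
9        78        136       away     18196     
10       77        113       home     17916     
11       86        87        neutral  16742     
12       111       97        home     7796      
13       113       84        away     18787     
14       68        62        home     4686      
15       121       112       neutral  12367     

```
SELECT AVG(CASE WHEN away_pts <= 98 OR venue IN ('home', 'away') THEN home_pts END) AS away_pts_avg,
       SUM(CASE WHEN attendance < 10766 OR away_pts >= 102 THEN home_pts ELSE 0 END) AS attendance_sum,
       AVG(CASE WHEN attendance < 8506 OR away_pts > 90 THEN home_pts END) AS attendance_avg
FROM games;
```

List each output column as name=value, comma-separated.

[away_pts_avg: away_pts <= 98 OR venue IN ('home', 'away')]
game_id=7: ✓ → 140
game_id=8: ✗
game_id=9: ✓ → 78
game_id=10: ✓ → 77
game_id=11: ✓ → 86
game_id=12: ✓ → 111
game_id=13: ✓ → 113
game_id=14: ✓ → 68
game_id=15: ✗
away_pts_avg = (140 + 78 + 77 + 86 + 111 + 113 + 68) / 7 = 96.1428571429
—
[attendance_sum: attendance < 10766 OR away_pts >= 102]
game_id=7: ✗
game_id=8: ✓ → 82
game_id=9: ✓ → 78
game_id=10: ✓ → 77
game_id=11: ✗
game_id=12: ✓ → 111
game_id=13: ✗
game_id=14: ✓ → 68
game_id=15: ✓ → 121
attendance_sum = 82 + 78 + 77 + 111 + 68 + 121 = 537
—
[attendance_avg: attendance < 8506 OR away_pts > 90]
game_id=7: ✗
game_id=8: ✓ → 82
game_id=9: ✓ → 78
game_id=10: ✓ → 77
game_id=11: ✗
game_id=12: ✓ → 111
game_id=13: ✗
game_id=14: ✓ → 68
game_id=15: ✓ → 121
attendance_avg = (82 + 78 + 77 + 111 + 68 + 121) / 6 = 89.5

away_pts_avg=96.1428571429, attendance_sum=537, attendance_avg=89.5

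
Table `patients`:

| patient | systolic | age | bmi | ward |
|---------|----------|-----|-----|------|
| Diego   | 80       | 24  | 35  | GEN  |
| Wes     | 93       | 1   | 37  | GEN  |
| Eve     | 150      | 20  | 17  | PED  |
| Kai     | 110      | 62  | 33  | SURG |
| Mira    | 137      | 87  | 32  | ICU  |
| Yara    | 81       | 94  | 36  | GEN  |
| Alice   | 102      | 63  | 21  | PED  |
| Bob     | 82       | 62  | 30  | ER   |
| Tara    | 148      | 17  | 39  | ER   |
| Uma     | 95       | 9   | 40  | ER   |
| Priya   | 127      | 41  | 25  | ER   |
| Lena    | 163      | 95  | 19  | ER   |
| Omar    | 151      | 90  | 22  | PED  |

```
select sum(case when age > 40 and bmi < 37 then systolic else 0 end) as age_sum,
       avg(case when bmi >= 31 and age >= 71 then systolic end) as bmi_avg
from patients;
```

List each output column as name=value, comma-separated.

[age_sum: age > 40 and bmi < 37]
patient=Diego: ✗
patient=Wes: ✗
patient=Eve: ✗
patient=Kai: ✓ → 110
patient=Mira: ✓ → 137
patient=Yara: ✓ → 81
patient=Alice: ✓ → 102
patient=Bob: ✓ → 82
patient=Tara: ✗
patient=Uma: ✗
patient=Priya: ✓ → 127
patient=Lena: ✓ → 163
patient=Omar: ✓ → 151
age_sum = 110 + 137 + 81 + 102 + 82 + 127 + 163 + 151 = 953
—
[bmi_avg: bmi >= 31 and age >= 71]
patient=Diego: ✗
patient=Wes: ✗
patient=Eve: ✗
patient=Kai: ✗
patient=Mira: ✓ → 137
patient=Yara: ✓ → 81
patient=Alice: ✗
patient=Bob: ✗
patient=Tara: ✗
patient=Uma: ✗
patient=Priya: ✗
patient=Lena: ✗
patient=Omar: ✗
bmi_avg = (137 + 81) / 2 = 109

age_sum=953, bmi_avg=109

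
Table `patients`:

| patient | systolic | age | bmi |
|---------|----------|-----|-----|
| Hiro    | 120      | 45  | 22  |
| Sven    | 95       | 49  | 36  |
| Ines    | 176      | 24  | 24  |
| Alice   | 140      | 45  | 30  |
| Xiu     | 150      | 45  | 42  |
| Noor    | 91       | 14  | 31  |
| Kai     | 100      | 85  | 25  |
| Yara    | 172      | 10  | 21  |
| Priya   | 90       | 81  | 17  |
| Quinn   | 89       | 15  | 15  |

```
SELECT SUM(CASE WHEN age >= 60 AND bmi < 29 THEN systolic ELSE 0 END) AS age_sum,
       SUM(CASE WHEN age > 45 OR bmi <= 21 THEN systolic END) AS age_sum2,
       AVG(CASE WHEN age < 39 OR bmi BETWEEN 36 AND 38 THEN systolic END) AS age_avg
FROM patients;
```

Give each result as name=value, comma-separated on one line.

age_sum=190, age_sum2=546, age_avg=124.6

[age_sum: age >= 60 AND bmi < 29]
patient=Hiro: ✗
patient=Sven: ✗
patient=Ines: ✗
patient=Alice: ✗
patient=Xiu: ✗
patient=Noor: ✗
patient=Kai: ✓ → 100
patient=Yara: ✗
patient=Priya: ✓ → 90
patient=Quinn: ✗
age_sum = 100 + 90 = 190
—
[age_sum2: age > 45 OR bmi <= 21]
patient=Hiro: ✗
patient=Sven: ✓ → 95
patient=Ines: ✗
patient=Alice: ✗
patient=Xiu: ✗
patient=Noor: ✗
patient=Kai: ✓ → 100
patient=Yara: ✓ → 172
patient=Priya: ✓ → 90
patient=Quinn: ✓ → 89
age_sum2 = 95 + 100 + 172 + 90 + 89 = 546
—
[age_avg: age < 39 OR bmi BETWEEN 36 AND 38]
patient=Hiro: ✗
patient=Sven: ✓ → 95
patient=Ines: ✓ → 176
patient=Alice: ✗
patient=Xiu: ✗
patient=Noor: ✓ → 91
patient=Kai: ✗
patient=Yara: ✓ → 172
patient=Priya: ✗
patient=Quinn: ✓ → 89
age_avg = (95 + 176 + 91 + 172 + 89) / 5 = 124.6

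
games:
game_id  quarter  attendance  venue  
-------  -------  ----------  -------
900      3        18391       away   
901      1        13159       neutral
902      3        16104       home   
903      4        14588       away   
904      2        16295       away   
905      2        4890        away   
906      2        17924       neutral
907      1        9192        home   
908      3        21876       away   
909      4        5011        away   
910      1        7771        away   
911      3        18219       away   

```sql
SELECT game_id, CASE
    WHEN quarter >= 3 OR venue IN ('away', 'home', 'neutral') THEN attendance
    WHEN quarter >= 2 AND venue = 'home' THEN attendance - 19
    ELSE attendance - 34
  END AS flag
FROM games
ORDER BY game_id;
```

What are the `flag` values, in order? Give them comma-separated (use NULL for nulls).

game_id=900: quarter >= 3 OR venue IN ('away', 'home', 'neutral') → 18391
game_id=901: quarter >= 3 OR venue IN ('away', 'home', 'neutral') → 13159
game_id=902: quarter >= 3 OR venue IN ('away', 'home', 'neutral') → 16104
game_id=903: quarter >= 3 OR venue IN ('away', 'home', 'neutral') → 14588
game_id=904: quarter >= 3 OR venue IN ('away', 'home', 'neutral') → 16295
game_id=905: quarter >= 3 OR venue IN ('away', 'home', 'neutral') → 4890
game_id=906: quarter >= 3 OR venue IN ('away', 'home', 'neutral') → 17924
game_id=907: quarter >= 3 OR venue IN ('away', 'home', 'neutral') → 9192
game_id=908: quarter >= 3 OR venue IN ('away', 'home', 'neutral') → 21876
game_id=909: quarter >= 3 OR venue IN ('away', 'home', 'neutral') → 5011
game_id=910: quarter >= 3 OR venue IN ('away', 'home', 'neutral') → 7771
game_id=911: quarter >= 3 OR venue IN ('away', 'home', 'neutral') → 18219

18391, 13159, 16104, 14588, 16295, 4890, 17924, 9192, 21876, 5011, 7771, 18219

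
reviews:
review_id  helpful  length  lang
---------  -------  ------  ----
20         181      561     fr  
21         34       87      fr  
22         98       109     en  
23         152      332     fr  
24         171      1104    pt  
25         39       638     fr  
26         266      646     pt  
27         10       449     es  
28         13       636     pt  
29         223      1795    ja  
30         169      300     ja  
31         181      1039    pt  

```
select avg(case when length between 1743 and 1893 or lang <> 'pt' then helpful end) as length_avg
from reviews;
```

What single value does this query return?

review_id=20: ✓ → 181
review_id=21: ✓ → 34
review_id=22: ✓ → 98
review_id=23: ✓ → 152
review_id=24: ✗
review_id=25: ✓ → 39
review_id=26: ✗
review_id=27: ✓ → 10
review_id=28: ✗
review_id=29: ✓ → 223
review_id=30: ✓ → 169
review_id=31: ✗
length_avg = (181 + 34 + 98 + 152 + 39 + 10 + 223 + 169) / 8 = 113.25

113.25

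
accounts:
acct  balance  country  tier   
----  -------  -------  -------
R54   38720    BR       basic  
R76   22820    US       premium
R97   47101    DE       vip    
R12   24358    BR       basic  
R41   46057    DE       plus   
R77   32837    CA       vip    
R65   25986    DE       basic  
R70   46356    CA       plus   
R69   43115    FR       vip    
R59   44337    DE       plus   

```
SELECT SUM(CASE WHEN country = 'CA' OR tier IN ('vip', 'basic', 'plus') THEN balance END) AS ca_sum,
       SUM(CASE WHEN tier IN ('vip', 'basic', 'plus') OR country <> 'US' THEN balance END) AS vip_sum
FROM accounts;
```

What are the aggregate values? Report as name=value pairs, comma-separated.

ca_sum=348867, vip_sum=348867

[ca_sum: country = 'CA' OR tier IN ('vip', 'basic', 'plus')]
acct=R54: ✓ → 38720
acct=R76: ✗
acct=R97: ✓ → 47101
acct=R12: ✓ → 24358
acct=R41: ✓ → 46057
acct=R77: ✓ → 32837
acct=R65: ✓ → 25986
acct=R70: ✓ → 46356
acct=R69: ✓ → 43115
acct=R59: ✓ → 44337
ca_sum = 38720 + 47101 + 24358 + 46057 + 32837 + 25986 + 46356 + 43115 + 44337 = 348867
—
[vip_sum: tier IN ('vip', 'basic', 'plus') OR country <> 'US']
acct=R54: ✓ → 38720
acct=R76: ✗
acct=R97: ✓ → 47101
acct=R12: ✓ → 24358
acct=R41: ✓ → 46057
acct=R77: ✓ → 32837
acct=R65: ✓ → 25986
acct=R70: ✓ → 46356
acct=R69: ✓ → 43115
acct=R59: ✓ → 44337
vip_sum = 38720 + 47101 + 24358 + 46057 + 32837 + 25986 + 46356 + 43115 + 44337 = 348867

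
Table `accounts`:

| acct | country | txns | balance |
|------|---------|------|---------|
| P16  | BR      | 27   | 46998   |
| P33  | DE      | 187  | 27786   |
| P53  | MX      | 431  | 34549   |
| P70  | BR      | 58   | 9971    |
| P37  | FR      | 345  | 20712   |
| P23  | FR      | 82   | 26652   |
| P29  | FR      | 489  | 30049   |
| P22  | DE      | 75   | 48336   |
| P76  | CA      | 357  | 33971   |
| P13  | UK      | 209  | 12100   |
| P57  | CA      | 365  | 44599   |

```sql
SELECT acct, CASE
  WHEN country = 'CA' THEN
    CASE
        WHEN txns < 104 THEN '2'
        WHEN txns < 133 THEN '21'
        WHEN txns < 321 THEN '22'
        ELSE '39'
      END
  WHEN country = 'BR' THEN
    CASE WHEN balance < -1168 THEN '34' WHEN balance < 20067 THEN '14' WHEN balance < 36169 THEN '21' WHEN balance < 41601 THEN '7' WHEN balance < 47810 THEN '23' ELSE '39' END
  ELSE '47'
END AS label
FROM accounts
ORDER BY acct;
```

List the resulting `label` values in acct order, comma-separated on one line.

47, 23, 47, 47, 47, 47, 47, 47, 39, 14, 39

acct=P13: country='UK' → outer ELSE → 47
acct=P16: country='BR' → inner[balance < 47810] → 23
acct=P22: country='DE' → outer ELSE → 47
acct=P23: country='FR' → outer ELSE → 47
acct=P29: country='FR' → outer ELSE → 47
acct=P33: country='DE' → outer ELSE → 47
acct=P37: country='FR' → outer ELSE → 47
acct=P53: country='MX' → outer ELSE → 47
acct=P57: country='CA' → inner[ELSE] → 39
acct=P70: country='BR' → inner[balance < 20067] → 14
acct=P76: country='CA' → inner[ELSE] → 39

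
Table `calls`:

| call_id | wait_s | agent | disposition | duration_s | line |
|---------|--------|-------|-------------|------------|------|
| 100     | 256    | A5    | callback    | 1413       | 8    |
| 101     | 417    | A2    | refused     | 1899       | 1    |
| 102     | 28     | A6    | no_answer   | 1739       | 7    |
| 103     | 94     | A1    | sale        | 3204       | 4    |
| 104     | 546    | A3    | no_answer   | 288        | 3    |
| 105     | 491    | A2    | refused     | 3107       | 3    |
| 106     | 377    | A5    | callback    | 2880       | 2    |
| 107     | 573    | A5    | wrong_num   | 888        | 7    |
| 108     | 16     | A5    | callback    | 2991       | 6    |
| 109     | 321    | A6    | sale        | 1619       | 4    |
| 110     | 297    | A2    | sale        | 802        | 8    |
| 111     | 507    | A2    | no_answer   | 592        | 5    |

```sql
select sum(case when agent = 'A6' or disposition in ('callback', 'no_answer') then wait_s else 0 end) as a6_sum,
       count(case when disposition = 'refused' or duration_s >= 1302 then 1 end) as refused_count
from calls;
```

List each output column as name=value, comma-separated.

a6_sum=2051, refused_count=8

[a6_sum: agent = 'A6' or disposition in ('callback', 'no_answer')]
call_id=100: ✓ → 256
call_id=101: ✗
call_id=102: ✓ → 28
call_id=103: ✗
call_id=104: ✓ → 546
call_id=105: ✗
call_id=106: ✓ → 377
call_id=107: ✗
call_id=108: ✓ → 16
call_id=109: ✓ → 321
call_id=110: ✗
call_id=111: ✓ → 507
a6_sum = 256 + 28 + 546 + 377 + 16 + 321 + 507 = 2051
—
[refused_count: disposition = 'refused' or duration_s >= 1302]
call_id=100: ✓ → 1
call_id=101: ✓ → 1
call_id=102: ✓ → 1
call_id=103: ✓ → 1
call_id=104: ✗
call_id=105: ✓ → 1
call_id=106: ✓ → 1
call_id=107: ✗
call_id=108: ✓ → 1
call_id=109: ✓ → 1
call_id=110: ✗
call_id=111: ✗
refused_count = COUNT(1, 1, 1, 1, 1, 1, 1, 1) = 8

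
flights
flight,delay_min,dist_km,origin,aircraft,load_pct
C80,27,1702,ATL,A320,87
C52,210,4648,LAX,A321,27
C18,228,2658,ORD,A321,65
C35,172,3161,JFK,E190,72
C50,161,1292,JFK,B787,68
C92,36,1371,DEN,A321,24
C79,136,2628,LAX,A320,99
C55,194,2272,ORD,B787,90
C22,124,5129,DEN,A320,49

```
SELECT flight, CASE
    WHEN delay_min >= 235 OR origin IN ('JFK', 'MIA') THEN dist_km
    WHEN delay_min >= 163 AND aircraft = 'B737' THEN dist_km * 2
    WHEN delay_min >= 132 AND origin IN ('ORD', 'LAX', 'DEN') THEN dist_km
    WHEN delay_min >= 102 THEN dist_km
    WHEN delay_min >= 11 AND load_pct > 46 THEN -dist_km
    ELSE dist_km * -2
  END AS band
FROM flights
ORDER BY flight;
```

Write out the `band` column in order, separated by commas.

2658, 5129, 3161, 1292, 4648, 2272, 2628, -1702, -2742

flight=C18: delay_min >= 132 AND origin IN ('ORD', 'LAX', 'DEN') → 2658
flight=C22: delay_min >= 102 → 5129
flight=C35: delay_min >= 235 OR origin IN ('JFK', 'MIA') → 3161
flight=C50: delay_min >= 235 OR origin IN ('JFK', 'MIA') → 1292
flight=C52: delay_min >= 132 AND origin IN ('ORD', 'LAX', 'DEN') → 4648
flight=C55: delay_min >= 132 AND origin IN ('ORD', 'LAX', 'DEN') → 2272
flight=C79: delay_min >= 132 AND origin IN ('ORD', 'LAX', 'DEN') → 2628
flight=C80: delay_min >= 11 AND load_pct > 46 → -1702
flight=C92: ELSE → -2742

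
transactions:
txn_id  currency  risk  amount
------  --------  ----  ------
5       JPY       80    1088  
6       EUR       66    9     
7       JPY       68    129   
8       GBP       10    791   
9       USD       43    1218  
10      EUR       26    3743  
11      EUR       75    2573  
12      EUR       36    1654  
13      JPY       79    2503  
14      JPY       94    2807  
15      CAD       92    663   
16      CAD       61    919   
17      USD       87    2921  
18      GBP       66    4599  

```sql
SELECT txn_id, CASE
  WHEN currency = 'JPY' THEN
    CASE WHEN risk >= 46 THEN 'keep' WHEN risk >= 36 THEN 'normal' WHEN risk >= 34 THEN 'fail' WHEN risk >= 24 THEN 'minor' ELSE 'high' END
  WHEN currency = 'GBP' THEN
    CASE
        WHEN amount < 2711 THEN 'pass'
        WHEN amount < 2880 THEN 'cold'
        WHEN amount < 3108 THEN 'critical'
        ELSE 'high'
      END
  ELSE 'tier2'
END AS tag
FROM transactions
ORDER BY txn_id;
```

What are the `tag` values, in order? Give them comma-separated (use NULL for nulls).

keep, tier2, keep, pass, tier2, tier2, tier2, tier2, keep, keep, tier2, tier2, tier2, high

txn_id=5: currency='JPY' → inner[risk >= 46] → keep
txn_id=6: currency='EUR' → outer ELSE → tier2
txn_id=7: currency='JPY' → inner[risk >= 46] → keep
txn_id=8: currency='GBP' → inner[amount < 2711] → pass
txn_id=9: currency='USD' → outer ELSE → tier2
txn_id=10: currency='EUR' → outer ELSE → tier2
txn_id=11: currency='EUR' → outer ELSE → tier2
txn_id=12: currency='EUR' → outer ELSE → tier2
txn_id=13: currency='JPY' → inner[risk >= 46] → keep
txn_id=14: currency='JPY' → inner[risk >= 46] → keep
txn_id=15: currency='CAD' → outer ELSE → tier2
txn_id=16: currency='CAD' → outer ELSE → tier2
txn_id=17: currency='USD' → outer ELSE → tier2
txn_id=18: currency='GBP' → inner[ELSE] → high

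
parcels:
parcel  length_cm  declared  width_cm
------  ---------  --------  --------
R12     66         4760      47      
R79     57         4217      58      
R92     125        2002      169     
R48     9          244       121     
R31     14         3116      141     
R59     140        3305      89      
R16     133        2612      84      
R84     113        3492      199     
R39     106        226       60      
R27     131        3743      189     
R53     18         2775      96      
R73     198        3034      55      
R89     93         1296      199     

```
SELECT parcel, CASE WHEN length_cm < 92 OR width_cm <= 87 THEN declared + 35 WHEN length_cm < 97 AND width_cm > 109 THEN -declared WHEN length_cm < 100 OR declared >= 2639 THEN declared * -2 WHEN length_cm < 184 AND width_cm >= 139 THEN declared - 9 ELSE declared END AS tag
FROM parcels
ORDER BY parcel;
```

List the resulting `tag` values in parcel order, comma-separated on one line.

4795, 2647, -7486, 3151, 261, 279, 2810, -6610, 3069, 4252, -6984, -1296, 1993

parcel=R12: length_cm < 92 OR width_cm <= 87 → 4795
parcel=R16: length_cm < 92 OR width_cm <= 87 → 2647
parcel=R27: length_cm < 100 OR declared >= 2639 → -7486
parcel=R31: length_cm < 92 OR width_cm <= 87 → 3151
parcel=R39: length_cm < 92 OR width_cm <= 87 → 261
parcel=R48: length_cm < 92 OR width_cm <= 87 → 279
parcel=R53: length_cm < 92 OR width_cm <= 87 → 2810
parcel=R59: length_cm < 100 OR declared >= 2639 → -6610
parcel=R73: length_cm < 92 OR width_cm <= 87 → 3069
parcel=R79: length_cm < 92 OR width_cm <= 87 → 4252
parcel=R84: length_cm < 100 OR declared >= 2639 → -6984
parcel=R89: length_cm < 97 AND width_cm > 109 → -1296
parcel=R92: length_cm < 184 AND width_cm >= 139 → 1993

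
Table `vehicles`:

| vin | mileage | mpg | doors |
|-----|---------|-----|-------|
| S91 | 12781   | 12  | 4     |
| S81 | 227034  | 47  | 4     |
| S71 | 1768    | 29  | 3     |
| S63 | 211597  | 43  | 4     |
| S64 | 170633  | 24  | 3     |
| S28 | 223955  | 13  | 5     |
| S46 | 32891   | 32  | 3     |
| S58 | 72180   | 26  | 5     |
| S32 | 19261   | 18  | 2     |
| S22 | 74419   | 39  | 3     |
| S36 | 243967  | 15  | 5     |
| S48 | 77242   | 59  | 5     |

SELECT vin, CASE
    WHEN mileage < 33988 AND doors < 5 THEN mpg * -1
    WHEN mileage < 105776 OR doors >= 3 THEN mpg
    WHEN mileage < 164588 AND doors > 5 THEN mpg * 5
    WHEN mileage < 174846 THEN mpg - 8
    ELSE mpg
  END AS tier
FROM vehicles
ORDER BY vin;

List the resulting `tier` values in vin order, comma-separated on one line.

39, 13, -18, 15, -32, 59, 26, 43, 24, -29, 47, -12

vin=S22: mileage < 105776 OR doors >= 3 → 39
vin=S28: mileage < 105776 OR doors >= 3 → 13
vin=S32: mileage < 33988 AND doors < 5 → -18
vin=S36: mileage < 105776 OR doors >= 3 → 15
vin=S46: mileage < 33988 AND doors < 5 → -32
vin=S48: mileage < 105776 OR doors >= 3 → 59
vin=S58: mileage < 105776 OR doors >= 3 → 26
vin=S63: mileage < 105776 OR doors >= 3 → 43
vin=S64: mileage < 105776 OR doors >= 3 → 24
vin=S71: mileage < 33988 AND doors < 5 → -29
vin=S81: mileage < 105776 OR doors >= 3 → 47
vin=S91: mileage < 33988 AND doors < 5 → -12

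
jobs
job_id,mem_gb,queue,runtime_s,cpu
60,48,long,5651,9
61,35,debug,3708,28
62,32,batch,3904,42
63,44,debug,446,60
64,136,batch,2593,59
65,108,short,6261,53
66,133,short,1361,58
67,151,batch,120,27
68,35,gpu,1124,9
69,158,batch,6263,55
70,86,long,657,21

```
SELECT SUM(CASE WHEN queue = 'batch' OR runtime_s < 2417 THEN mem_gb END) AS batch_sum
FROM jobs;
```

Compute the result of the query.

job_id=60: ✗
job_id=61: ✗
job_id=62: ✓ → 32
job_id=63: ✓ → 44
job_id=64: ✓ → 136
job_id=65: ✗
job_id=66: ✓ → 133
job_id=67: ✓ → 151
job_id=68: ✓ → 35
job_id=69: ✓ → 158
job_id=70: ✓ → 86
batch_sum = 32 + 44 + 136 + 133 + 151 + 35 + 158 + 86 = 775

775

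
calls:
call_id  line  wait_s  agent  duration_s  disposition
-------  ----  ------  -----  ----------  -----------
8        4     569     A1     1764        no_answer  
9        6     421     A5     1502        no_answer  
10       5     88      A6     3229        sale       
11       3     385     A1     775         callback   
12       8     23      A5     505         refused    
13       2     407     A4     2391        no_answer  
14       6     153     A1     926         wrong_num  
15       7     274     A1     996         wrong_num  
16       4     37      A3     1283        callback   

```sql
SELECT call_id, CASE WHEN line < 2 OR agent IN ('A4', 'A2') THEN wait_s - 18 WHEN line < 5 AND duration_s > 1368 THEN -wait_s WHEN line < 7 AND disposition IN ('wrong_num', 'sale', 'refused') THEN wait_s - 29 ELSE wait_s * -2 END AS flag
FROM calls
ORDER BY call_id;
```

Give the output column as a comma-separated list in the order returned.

call_id=8: line < 5 AND duration_s > 1368 → -569
call_id=9: ELSE → -842
call_id=10: line < 7 AND disposition IN ('wrong_num', 'sale', 'refused') → 59
call_id=11: ELSE → -770
call_id=12: ELSE → -46
call_id=13: line < 2 OR agent IN ('A4', 'A2') → 389
call_id=14: line < 7 AND disposition IN ('wrong_num', 'sale', 'refused') → 124
call_id=15: ELSE → -548
call_id=16: ELSE → -74

-569, -842, 59, -770, -46, 389, 124, -548, -74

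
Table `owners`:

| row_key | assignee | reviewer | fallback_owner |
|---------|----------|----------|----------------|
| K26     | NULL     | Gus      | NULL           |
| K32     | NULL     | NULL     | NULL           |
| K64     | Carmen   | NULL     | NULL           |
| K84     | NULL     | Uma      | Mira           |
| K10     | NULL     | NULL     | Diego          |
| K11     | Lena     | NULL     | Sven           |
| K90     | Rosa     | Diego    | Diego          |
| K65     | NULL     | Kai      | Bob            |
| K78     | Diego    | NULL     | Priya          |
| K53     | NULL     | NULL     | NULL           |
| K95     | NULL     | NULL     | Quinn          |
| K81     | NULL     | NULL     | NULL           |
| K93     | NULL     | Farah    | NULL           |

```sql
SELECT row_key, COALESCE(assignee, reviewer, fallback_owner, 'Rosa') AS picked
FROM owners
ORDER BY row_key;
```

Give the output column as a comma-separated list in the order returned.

Diego, Lena, Gus, Rosa, Rosa, Carmen, Kai, Diego, Rosa, Uma, Rosa, Farah, Quinn

row_key=K10: assignee=NULL, reviewer=NULL, fallback_owner=Diego → Diego
row_key=K11: assignee=Lena → Lena
row_key=K26: assignee=NULL, reviewer=Gus → Gus
row_key=K32: assignee=NULL, reviewer=NULL, fallback_owner=NULL, → literal Rosa → Rosa
row_key=K53: assignee=NULL, reviewer=NULL, fallback_owner=NULL, → literal Rosa → Rosa
row_key=K64: assignee=Carmen → Carmen
row_key=K65: assignee=NULL, reviewer=Kai → Kai
row_key=K78: assignee=Diego → Diego
row_key=K81: assignee=NULL, reviewer=NULL, fallback_owner=NULL, → literal Rosa → Rosa
row_key=K84: assignee=NULL, reviewer=Uma → Uma
row_key=K90: assignee=Rosa → Rosa
row_key=K93: assignee=NULL, reviewer=Farah → Farah
row_key=K95: assignee=NULL, reviewer=NULL, fallback_owner=Quinn → Quinn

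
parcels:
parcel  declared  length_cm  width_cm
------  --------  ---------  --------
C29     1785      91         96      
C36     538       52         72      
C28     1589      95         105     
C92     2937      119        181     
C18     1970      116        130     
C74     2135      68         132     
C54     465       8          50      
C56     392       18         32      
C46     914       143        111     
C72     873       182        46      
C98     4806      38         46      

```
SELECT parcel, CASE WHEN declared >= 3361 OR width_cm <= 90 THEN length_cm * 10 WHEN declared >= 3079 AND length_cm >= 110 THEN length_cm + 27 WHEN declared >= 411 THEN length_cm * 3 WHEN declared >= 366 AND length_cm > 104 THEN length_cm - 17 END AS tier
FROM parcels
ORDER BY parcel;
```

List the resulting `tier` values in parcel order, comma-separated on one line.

parcel=C18: declared >= 411 → 348
parcel=C28: declared >= 411 → 285
parcel=C29: declared >= 411 → 273
parcel=C36: declared >= 3361 OR width_cm <= 90 → 520
parcel=C46: declared >= 411 → 429
parcel=C54: declared >= 3361 OR width_cm <= 90 → 80
parcel=C56: declared >= 3361 OR width_cm <= 90 → 180
parcel=C72: declared >= 3361 OR width_cm <= 90 → 1820
parcel=C74: declared >= 411 → 204
parcel=C92: declared >= 411 → 357
parcel=C98: declared >= 3361 OR width_cm <= 90 → 380

348, 285, 273, 520, 429, 80, 180, 1820, 204, 357, 380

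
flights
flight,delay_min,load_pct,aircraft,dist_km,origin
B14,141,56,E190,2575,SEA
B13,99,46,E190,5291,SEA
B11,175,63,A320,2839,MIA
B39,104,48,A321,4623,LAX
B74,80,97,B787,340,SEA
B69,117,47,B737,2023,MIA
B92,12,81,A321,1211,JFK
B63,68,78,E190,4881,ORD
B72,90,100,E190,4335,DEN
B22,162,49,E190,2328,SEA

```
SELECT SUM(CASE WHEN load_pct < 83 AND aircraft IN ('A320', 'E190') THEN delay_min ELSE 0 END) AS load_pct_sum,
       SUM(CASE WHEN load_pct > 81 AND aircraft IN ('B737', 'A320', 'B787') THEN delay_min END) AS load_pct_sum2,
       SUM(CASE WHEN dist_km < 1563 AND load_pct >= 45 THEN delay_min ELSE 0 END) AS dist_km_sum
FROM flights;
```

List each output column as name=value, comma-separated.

load_pct_sum=645, load_pct_sum2=80, dist_km_sum=92

[load_pct_sum: load_pct < 83 AND aircraft IN ('A320', 'E190')]
flight=B14: ✓ → 141
flight=B13: ✓ → 99
flight=B11: ✓ → 175
flight=B39: ✗
flight=B74: ✗
flight=B69: ✗
flight=B92: ✗
flight=B63: ✓ → 68
flight=B72: ✗
flight=B22: ✓ → 162
load_pct_sum = 141 + 99 + 175 + 68 + 162 = 645
—
[load_pct_sum2: load_pct > 81 AND aircraft IN ('B737', 'A320', 'B787')]
flight=B14: ✗
flight=B13: ✗
flight=B11: ✗
flight=B39: ✗
flight=B74: ✓ → 80
flight=B69: ✗
flight=B92: ✗
flight=B63: ✗
flight=B72: ✗
flight=B22: ✗
load_pct_sum2 = 80
—
[dist_km_sum: dist_km < 1563 AND load_pct >= 45]
flight=B14: ✗
flight=B13: ✗
flight=B11: ✗
flight=B39: ✗
flight=B74: ✓ → 80
flight=B69: ✗
flight=B92: ✓ → 12
flight=B63: ✗
flight=B72: ✗
flight=B22: ✗
dist_km_sum = 80 + 12 = 92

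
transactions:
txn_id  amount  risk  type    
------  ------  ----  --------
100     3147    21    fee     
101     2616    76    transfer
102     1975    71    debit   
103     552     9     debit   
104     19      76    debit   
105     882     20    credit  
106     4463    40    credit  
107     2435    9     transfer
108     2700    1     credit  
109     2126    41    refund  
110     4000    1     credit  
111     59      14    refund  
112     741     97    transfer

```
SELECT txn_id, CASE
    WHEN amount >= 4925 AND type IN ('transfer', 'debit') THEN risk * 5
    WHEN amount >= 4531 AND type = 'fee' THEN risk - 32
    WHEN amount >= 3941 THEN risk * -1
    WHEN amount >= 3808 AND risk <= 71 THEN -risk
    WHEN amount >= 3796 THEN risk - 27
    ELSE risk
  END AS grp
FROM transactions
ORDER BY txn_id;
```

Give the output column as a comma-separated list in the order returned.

21, 76, 71, 9, 76, 20, -40, 9, 1, 41, -1, 14, 97

txn_id=100: ELSE → 21
txn_id=101: ELSE → 76
txn_id=102: ELSE → 71
txn_id=103: ELSE → 9
txn_id=104: ELSE → 76
txn_id=105: ELSE → 20
txn_id=106: amount >= 3941 → -40
txn_id=107: ELSE → 9
txn_id=108: ELSE → 1
txn_id=109: ELSE → 41
txn_id=110: amount >= 3941 → -1
txn_id=111: ELSE → 14
txn_id=112: ELSE → 97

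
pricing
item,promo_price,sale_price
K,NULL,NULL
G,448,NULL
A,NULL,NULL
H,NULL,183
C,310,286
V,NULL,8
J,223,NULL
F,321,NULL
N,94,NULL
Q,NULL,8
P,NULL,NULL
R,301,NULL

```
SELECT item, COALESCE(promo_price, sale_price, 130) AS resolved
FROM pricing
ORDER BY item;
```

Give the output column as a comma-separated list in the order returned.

130, 310, 321, 448, 183, 223, 130, 94, 130, 8, 301, 8

item=A: promo_price=NULL, sale_price=NULL, → literal 130 → 130
item=C: promo_price=310 → 310
item=F: promo_price=321 → 321
item=G: promo_price=448 → 448
item=H: promo_price=NULL, sale_price=183 → 183
item=J: promo_price=223 → 223
item=K: promo_price=NULL, sale_price=NULL, → literal 130 → 130
item=N: promo_price=94 → 94
item=P: promo_price=NULL, sale_price=NULL, → literal 130 → 130
item=Q: promo_price=NULL, sale_price=8 → 8
item=R: promo_price=301 → 301
item=V: promo_price=NULL, sale_price=8 → 8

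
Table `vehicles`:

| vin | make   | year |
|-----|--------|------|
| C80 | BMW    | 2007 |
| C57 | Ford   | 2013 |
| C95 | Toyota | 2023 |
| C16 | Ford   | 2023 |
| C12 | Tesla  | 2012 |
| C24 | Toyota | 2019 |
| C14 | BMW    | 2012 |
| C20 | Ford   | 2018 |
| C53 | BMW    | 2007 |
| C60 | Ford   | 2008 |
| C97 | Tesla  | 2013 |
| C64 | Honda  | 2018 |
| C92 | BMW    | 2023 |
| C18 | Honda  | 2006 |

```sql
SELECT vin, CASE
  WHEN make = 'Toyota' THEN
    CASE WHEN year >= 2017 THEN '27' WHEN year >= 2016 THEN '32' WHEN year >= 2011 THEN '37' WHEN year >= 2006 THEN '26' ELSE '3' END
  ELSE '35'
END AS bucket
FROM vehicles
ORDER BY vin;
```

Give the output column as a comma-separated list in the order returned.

35, 35, 35, 35, 35, 27, 35, 35, 35, 35, 35, 35, 27, 35

vin=C12: make='Tesla' → outer ELSE → 35
vin=C14: make='BMW' → outer ELSE → 35
vin=C16: make='Ford' → outer ELSE → 35
vin=C18: make='Honda' → outer ELSE → 35
vin=C20: make='Ford' → outer ELSE → 35
vin=C24: make='Toyota' → inner[year >= 2017] → 27
vin=C53: make='BMW' → outer ELSE → 35
vin=C57: make='Ford' → outer ELSE → 35
vin=C60: make='Ford' → outer ELSE → 35
vin=C64: make='Honda' → outer ELSE → 35
vin=C80: make='BMW' → outer ELSE → 35
vin=C92: make='BMW' → outer ELSE → 35
vin=C95: make='Toyota' → inner[year >= 2017] → 27
vin=C97: make='Tesla' → outer ELSE → 35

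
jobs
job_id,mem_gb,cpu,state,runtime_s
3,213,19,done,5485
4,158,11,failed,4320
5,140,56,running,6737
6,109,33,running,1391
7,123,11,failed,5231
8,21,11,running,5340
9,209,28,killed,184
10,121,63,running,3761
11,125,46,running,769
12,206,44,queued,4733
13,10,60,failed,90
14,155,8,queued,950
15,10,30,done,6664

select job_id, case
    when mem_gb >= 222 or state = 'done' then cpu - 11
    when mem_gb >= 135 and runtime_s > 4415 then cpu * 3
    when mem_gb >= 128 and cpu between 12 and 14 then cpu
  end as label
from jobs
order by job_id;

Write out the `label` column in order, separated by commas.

8, NULL, 168, NULL, NULL, NULL, NULL, NULL, NULL, 132, NULL, NULL, 19

job_id=3: mem_gb >= 222 or state = 'done' → 8
job_id=4: (no match → NULL) → NULL
job_id=5: mem_gb >= 135 and runtime_s > 4415 → 168
job_id=6: (no match → NULL) → NULL
job_id=7: (no match → NULL) → NULL
job_id=8: (no match → NULL) → NULL
job_id=9: (no match → NULL) → NULL
job_id=10: (no match → NULL) → NULL
job_id=11: (no match → NULL) → NULL
job_id=12: mem_gb >= 135 and runtime_s > 4415 → 132
job_id=13: (no match → NULL) → NULL
job_id=14: (no match → NULL) → NULL
job_id=15: mem_gb >= 222 or state = 'done' → 19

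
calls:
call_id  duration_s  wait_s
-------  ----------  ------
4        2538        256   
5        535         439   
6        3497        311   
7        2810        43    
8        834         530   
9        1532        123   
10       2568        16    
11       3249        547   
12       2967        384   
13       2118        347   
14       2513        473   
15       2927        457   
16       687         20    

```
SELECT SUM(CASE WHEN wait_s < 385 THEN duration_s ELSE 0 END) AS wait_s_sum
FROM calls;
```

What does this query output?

call_id=4: ✓ → 2538
call_id=5: ✗
call_id=6: ✓ → 3497
call_id=7: ✓ → 2810
call_id=8: ✗
call_id=9: ✓ → 1532
call_id=10: ✓ → 2568
call_id=11: ✗
call_id=12: ✓ → 2967
call_id=13: ✓ → 2118
call_id=14: ✗
call_id=15: ✗
call_id=16: ✓ → 687
wait_s_sum = 2538 + 3497 + 2810 + 1532 + 2568 + 2967 + 2118 + 687 = 18717

18717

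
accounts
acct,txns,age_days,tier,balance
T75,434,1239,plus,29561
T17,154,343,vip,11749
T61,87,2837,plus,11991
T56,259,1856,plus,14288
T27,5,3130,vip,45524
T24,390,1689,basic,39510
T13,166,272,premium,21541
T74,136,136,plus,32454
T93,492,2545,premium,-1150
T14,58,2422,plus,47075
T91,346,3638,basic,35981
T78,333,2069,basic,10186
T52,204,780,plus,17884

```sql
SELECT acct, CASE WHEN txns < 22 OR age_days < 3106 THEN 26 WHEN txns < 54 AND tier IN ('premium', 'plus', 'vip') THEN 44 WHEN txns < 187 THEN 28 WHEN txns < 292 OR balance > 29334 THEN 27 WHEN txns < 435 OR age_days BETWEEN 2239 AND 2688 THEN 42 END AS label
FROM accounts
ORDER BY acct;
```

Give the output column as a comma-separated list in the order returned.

acct=T13: txns < 22 OR age_days < 3106 → 26
acct=T14: txns < 22 OR age_days < 3106 → 26
acct=T17: txns < 22 OR age_days < 3106 → 26
acct=T24: txns < 22 OR age_days < 3106 → 26
acct=T27: txns < 22 OR age_days < 3106 → 26
acct=T52: txns < 22 OR age_days < 3106 → 26
acct=T56: txns < 22 OR age_days < 3106 → 26
acct=T61: txns < 22 OR age_days < 3106 → 26
acct=T74: txns < 22 OR age_days < 3106 → 26
acct=T75: txns < 22 OR age_days < 3106 → 26
acct=T78: txns < 22 OR age_days < 3106 → 26
acct=T91: txns < 292 OR balance > 29334 → 27
acct=T93: txns < 22 OR age_days < 3106 → 26

26, 26, 26, 26, 26, 26, 26, 26, 26, 26, 26, 27, 26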